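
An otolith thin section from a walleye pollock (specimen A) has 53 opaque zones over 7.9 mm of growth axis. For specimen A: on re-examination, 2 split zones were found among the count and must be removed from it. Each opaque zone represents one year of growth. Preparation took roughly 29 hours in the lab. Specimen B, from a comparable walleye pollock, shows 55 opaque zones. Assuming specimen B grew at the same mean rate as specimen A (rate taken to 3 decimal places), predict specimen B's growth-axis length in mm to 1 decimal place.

8.5 mm

Specimen A: correcting the raw count gives 53 − 2 = 51 true opaque zones.
A: 7.9 mm over 51 years gives 7.9 / 51 ≈ 0.155 mm per year.
For B, 0.155 mm/year × 55 years = 8.5 mm.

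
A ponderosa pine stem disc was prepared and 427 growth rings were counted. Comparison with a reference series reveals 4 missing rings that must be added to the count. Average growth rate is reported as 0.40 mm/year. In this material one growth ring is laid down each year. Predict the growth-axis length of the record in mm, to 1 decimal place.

172.4 mm

True growth ring count = 427 + 4 = 431.
Predicted length = 0.40 mm/year × 431 years = 172.4 mm.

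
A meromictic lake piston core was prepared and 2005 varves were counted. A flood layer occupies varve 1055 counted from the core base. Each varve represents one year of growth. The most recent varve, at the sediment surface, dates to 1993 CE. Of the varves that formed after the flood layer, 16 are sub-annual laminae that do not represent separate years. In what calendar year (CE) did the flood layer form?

Between varve 1055 and the sediment surface there are 2005 − 1055 = 950 varves.
950 − 16 false = 934 true varves after the flood layer.
Counting back 934 years from 1993 CE places the flood layer in 1993 − 934 = 1059 CE.

1059 CE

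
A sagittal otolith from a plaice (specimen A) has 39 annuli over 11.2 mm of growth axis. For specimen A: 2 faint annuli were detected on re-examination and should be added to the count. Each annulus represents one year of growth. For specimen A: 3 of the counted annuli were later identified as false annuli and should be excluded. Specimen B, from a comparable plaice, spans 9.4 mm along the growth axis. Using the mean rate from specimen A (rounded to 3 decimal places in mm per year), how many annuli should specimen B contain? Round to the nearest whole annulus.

32 annuli

Specimen A: after corrections the count is 39 − 3 + 2 = 38 annuli.
A: Mean rate = 11.2 mm / 38 years ≈ 0.295 mm/year.
For B, 9.4 / 0.295 = 31.86 years ≈ 32 annuli.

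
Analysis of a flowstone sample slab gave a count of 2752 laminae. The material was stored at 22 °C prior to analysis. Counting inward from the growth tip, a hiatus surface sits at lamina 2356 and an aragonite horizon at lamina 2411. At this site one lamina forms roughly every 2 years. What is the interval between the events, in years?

110 years

The two markers are separated by 2411 − 2356 = 55 laminae.
At 2 years per lamina, 55 × 2 = 110 years.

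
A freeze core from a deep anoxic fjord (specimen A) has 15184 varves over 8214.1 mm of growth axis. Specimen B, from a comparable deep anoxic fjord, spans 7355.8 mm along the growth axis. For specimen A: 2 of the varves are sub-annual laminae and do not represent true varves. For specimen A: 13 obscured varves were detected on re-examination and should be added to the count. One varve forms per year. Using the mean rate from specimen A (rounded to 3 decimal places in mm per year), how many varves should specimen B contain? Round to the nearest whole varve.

Specimen A: correcting the raw count gives 15184 − 2 + 13 = 15195 true varves.
A: Extension rate ≈ 8214.1 / 15195 = 0.541 mm/yr.
B spans 7355.8 / 0.541 = 13596.67 years ≈ 13597 varves.

13597 varves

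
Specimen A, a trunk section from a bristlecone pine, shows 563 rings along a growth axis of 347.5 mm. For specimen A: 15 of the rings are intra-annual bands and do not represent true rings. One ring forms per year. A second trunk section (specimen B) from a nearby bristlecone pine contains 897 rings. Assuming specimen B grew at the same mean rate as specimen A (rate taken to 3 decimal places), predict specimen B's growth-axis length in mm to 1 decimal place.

568.7 mm

Specimen A: after corrections the count is 563 − 15 = 548 rings.
A: 347.5 mm over 548 years gives 347.5 / 548 ≈ 0.634 mm/yr.
Length of B = 0.634 × 897 = 568.7 mm.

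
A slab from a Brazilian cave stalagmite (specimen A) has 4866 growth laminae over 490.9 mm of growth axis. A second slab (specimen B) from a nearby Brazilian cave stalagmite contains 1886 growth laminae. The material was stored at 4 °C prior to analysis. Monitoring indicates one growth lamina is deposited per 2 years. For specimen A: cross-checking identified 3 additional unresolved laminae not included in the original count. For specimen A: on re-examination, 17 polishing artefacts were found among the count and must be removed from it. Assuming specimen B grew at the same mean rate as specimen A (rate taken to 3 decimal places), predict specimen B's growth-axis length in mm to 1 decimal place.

192.4 mm

Specimen A: adjusted count: 4866 − 17 + 3 = 4852 growth laminae.
Specimen A: 4852 growth laminae at 2 years each span 4852 × 2 = 9704 years.
A: 490.9 mm over 9704 years gives 490.9 / 9704 ≈ 0.051 mm per year.
Specimen B: multiplying by 2 years per growth lamina: 1886 × 2 = 3772 years. For B, 0.051 mm/year × 3772 years = 192.4 mm.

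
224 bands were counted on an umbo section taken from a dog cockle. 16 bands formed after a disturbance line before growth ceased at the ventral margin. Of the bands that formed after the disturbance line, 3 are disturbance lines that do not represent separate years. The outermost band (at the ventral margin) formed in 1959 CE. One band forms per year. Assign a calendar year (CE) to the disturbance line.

1946 CE

16 bands post-date the disturbance line.
Excluding 3 false bands: 16 − 3 = 13.
Counting back 13 years from 1959 CE places the disturbance line in 1959 − 13 = 1946 CE.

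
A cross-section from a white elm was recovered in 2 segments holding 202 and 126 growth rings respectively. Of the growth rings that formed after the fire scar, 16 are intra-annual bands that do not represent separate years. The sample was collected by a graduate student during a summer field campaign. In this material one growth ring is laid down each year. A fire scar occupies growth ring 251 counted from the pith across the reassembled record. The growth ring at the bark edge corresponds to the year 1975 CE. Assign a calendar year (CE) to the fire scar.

Total growth rings = 202 + 126 = 328.
328 − 251 = 77 growth rings lie beyond the fire scar toward the bark edge.
77 − 16 false = 61 true growth rings after the fire scar.
The growth ring at the bark edge is 1975 CE, so the fire scar dates to 1975 − 61 = 1914 CE.

1914 CE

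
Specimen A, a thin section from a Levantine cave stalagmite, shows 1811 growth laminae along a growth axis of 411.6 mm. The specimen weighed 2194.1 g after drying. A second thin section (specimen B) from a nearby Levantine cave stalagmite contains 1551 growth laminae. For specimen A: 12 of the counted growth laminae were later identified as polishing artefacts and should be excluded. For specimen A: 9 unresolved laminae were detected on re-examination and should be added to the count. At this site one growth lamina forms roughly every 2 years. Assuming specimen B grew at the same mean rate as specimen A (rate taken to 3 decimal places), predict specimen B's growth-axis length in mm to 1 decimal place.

Specimen A: after corrections the count is 1811 − 12 + 9 = 1808 growth laminae.
Specimen A: multiplying by 2 years per growth lamina: 1808 × 2 = 3616 years.
A: 411.6 mm over 3616 years gives 411.6 / 3616 ≈ 0.114 mm/yr.
Specimen B: 1551 growth laminae at 2 years each span 1551 × 2 = 3102 years. B's length ≈ 0.114 × 3102 = 353.6 mm.

353.6 mm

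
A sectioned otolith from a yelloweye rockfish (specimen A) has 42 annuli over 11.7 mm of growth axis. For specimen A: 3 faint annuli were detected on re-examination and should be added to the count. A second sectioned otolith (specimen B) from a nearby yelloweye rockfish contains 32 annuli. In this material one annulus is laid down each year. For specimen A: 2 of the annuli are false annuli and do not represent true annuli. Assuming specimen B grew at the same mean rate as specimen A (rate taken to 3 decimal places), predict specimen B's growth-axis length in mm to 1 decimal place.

8.7 mm

Specimen A: adjusted count: 42 − 2 + 3 = 43 annuli.
A: Extension rate ≈ 11.7 / 43 = 0.272 mm/yr.
B's length ≈ 0.272 × 32 = 8.7 mm.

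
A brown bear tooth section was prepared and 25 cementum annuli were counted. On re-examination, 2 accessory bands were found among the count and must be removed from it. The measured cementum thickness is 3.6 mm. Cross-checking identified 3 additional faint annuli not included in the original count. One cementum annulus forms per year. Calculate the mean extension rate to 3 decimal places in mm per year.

0.138 mm per year

Correcting the raw count gives 25 − 2 + 3 = 26 true cementum annuli.
3.6 mm over 26 years gives 3.6 / 26 ≈ 0.138 mm per year.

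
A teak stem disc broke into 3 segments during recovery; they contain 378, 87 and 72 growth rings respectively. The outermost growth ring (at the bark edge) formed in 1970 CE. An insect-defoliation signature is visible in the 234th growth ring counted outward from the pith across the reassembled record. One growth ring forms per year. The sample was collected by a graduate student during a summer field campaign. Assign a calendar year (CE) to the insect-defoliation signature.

1667 CE

Total growth rings = 378 + 87 + 72 = 537.
537 − 234 = 303 growth rings lie beyond the insect-defoliation signature toward the bark edge.
1970 − 303 = 1667 CE.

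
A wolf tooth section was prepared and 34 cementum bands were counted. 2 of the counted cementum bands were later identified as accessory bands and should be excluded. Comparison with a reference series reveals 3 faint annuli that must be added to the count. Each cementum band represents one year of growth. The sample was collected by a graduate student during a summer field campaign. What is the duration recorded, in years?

Adjusted count: 34 − 2 + 3 = 35 cementum bands.
With a one-to-one cementum band periodicity this is 35 years.

35 years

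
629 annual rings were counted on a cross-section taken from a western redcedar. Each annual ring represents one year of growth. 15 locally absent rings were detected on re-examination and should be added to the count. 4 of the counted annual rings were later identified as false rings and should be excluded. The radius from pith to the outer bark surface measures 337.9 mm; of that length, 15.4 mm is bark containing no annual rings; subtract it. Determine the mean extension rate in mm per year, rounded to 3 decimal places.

True annual ring count = 629 − 4 + 15 = 640.
Net length = 337.9 − 15.4 = 322.5 mm.
322.5 mm over 640 years gives 322.5 / 640 ≈ 0.504 mm per year.

0.504 mm per year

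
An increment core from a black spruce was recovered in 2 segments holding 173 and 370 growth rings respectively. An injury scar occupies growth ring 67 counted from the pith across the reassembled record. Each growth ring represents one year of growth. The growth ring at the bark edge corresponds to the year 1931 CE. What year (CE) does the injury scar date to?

Total growth rings = 173 + 370 = 543.
543 − 67 = 476 growth rings lie beyond the injury scar toward the bark edge.
1931 − 476 = 1455 CE.

1455 CE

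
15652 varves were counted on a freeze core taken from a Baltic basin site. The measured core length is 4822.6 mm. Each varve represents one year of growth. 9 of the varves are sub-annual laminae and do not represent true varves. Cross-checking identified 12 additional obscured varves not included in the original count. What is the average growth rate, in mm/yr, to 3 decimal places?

True varve count = 15652 − 9 + 12 = 15655.
Extension rate ≈ 4822.6 / 15655 = 0.308 mm/yr.

0.308 mm/yr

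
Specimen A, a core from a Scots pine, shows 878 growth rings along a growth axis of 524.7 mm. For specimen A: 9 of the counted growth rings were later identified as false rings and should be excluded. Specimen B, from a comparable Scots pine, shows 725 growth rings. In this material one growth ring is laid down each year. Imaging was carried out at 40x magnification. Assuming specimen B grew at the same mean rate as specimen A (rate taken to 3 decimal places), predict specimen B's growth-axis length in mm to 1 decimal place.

Specimen A: true growth ring count = 878 − 9 = 869.
A: 524.7 mm over 869 years gives 524.7 / 869 ≈ 0.604 mm/year.
Length of B = 0.604 × 725 = 437.9 mm.

437.9 mm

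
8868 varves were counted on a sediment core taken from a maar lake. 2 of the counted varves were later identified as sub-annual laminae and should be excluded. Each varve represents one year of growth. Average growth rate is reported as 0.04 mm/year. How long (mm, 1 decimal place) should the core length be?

354.6 mm

After corrections the count is 8868 − 2 = 8866 varves.
Length ≈ 0.04 × 8866 = 354.6 mm.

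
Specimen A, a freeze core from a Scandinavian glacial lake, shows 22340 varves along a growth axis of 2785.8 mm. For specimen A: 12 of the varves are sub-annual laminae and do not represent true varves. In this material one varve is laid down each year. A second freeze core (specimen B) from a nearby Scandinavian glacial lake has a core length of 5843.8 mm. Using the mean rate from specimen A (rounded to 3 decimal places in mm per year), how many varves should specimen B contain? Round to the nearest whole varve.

46750 varves

Specimen A: true varve count = 22340 − 12 = 22328.
A: 2785.8 mm over 22328 years gives 2785.8 / 22328 ≈ 0.125 mm/year.
Specimen B: 5843.8 mm / 0.125 mm per year = 46750.40 years ≈ 46750 varves.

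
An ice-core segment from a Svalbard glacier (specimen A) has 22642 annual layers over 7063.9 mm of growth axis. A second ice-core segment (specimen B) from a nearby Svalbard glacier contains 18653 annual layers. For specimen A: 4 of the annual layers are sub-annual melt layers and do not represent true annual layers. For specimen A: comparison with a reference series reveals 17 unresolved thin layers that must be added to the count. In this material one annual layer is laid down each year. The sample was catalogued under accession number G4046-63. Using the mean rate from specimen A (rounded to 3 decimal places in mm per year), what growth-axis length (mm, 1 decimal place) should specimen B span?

Specimen A: true annual layer count = 22642 − 4 + 17 = 22655.
A: Mean rate = 7063.9 mm / 22655 years ≈ 0.312 mm/year.
For B, 0.312 mm/year × 18653 years = 5819.7 mm.

5819.7 mm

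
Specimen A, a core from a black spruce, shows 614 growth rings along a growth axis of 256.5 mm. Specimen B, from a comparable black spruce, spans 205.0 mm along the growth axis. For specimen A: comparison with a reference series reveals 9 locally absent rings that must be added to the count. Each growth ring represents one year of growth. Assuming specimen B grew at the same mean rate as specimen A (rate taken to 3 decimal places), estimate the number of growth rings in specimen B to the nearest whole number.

498 growth rings

Specimen A: after corrections the count is 614 + 9 = 623 growth rings.
A: 256.5 mm over 623 years gives 256.5 / 623 ≈ 0.412 mm per year.
B spans 205.0 / 0.412 = 497.57 years ≈ 498 growth rings.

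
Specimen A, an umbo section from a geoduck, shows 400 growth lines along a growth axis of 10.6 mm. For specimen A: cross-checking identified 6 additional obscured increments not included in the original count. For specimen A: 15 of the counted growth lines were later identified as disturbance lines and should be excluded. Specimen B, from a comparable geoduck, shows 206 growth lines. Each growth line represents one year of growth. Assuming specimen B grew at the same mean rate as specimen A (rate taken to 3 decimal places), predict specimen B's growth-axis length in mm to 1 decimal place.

5.6 mm

Specimen A: adjusted count: 400 − 15 + 6 = 391 growth lines.
A: Mean rate = 10.6 mm / 391 years ≈ 0.027 mm/year.
Length of B = 0.027 × 206 = 5.6 mm.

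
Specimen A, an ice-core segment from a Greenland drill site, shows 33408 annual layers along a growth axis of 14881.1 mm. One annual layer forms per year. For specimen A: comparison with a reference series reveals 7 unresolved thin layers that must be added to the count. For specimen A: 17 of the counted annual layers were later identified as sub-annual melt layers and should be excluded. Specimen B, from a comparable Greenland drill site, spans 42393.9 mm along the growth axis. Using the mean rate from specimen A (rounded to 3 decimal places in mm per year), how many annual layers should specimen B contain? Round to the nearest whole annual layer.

95054 annual layers

Specimen A: true annual layer count = 33408 − 17 + 7 = 33398.
A: Mean rate = 14881.1 mm / 33398 years ≈ 0.446 mm per year.
B spans 42393.9 / 0.446 = 95053.59 years ≈ 95054 annual layers.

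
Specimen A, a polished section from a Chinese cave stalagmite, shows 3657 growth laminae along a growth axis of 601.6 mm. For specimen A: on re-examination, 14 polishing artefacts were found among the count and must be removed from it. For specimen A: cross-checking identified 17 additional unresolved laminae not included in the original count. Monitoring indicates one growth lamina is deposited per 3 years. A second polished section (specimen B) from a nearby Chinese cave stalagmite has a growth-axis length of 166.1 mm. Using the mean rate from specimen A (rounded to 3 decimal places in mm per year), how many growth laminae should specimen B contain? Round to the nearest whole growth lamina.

1007 growth laminae

Specimen A: true growth lamina count = 3657 − 14 + 17 = 3660.
Specimen A: multiplying by 3 years per growth lamina: 3660 × 3 = 10980 years.
A: Extension rate ≈ 601.6 / 10980 = 0.055 mm/year.
B spans 166.1 / 0.055 = 3020.00 years; at 3 years per growth lamina that is 3020.00 / 3 ≈ 1007 growth laminae.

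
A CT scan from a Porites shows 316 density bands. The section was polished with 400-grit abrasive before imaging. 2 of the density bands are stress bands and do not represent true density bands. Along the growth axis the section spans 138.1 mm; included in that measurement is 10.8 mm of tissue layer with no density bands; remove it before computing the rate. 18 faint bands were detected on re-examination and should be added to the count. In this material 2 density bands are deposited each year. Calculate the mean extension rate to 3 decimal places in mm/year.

Correcting the raw count gives 316 − 2 + 18 = 332 true density bands.
Dividing by 2 density bands per year: 332 / 2 = 166 years.
Net length = 138.1 − 10.8 = 127.3 mm.
Mean rate = 127.3 mm / 166 years ≈ 0.767 mm/year.

0.767 mm/year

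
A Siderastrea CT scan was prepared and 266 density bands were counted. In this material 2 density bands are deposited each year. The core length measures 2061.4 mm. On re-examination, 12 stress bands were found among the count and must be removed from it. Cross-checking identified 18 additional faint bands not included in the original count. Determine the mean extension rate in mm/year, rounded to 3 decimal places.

15.157 mm/year

After corrections the count is 266 − 12 + 18 = 272 density bands.
Dividing by 2 density bands per year: 272 / 2 = 136 years.
Mean rate = 2061.4 mm / 136 years ≈ 15.157 mm/year.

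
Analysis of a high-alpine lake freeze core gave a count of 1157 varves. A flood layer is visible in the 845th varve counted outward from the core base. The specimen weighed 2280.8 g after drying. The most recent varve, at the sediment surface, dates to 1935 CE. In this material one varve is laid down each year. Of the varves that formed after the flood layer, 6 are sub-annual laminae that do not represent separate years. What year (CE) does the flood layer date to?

1157 − 845 = 312 varves lie beyond the flood layer toward the sediment surface.
Excluding 6 false varves: 312 − 6 = 306.
1935 − 306 = 1629 CE.

1629 CE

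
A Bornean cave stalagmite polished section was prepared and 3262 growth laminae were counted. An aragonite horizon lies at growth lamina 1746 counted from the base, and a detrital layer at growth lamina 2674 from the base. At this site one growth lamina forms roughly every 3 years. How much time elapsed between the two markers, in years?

2784 years

2674 − 1746 = 928 growth laminae lie between the two events.
At 3 years per growth lamina, 928 × 3 = 2784 years.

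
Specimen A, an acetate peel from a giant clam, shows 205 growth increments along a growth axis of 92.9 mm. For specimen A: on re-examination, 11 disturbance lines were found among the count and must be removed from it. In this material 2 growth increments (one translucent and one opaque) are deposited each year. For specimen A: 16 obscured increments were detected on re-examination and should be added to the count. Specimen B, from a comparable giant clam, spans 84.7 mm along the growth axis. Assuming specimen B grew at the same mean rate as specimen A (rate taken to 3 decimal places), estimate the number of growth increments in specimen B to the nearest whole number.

191 growth increments

Specimen A: true growth increment count = 205 − 11 + 16 = 210.
Specimen A: dividing by 2 growth increments per year: 210 / 2 = 105 years.
A: Extension rate ≈ 92.9 / 105 = 0.885 mm per year.
Specimen B: 84.7 mm / 0.885 mm per year = 95.71 years; at 2 growth increments per year that is 95.71 × 2 ≈ 191 growth increments.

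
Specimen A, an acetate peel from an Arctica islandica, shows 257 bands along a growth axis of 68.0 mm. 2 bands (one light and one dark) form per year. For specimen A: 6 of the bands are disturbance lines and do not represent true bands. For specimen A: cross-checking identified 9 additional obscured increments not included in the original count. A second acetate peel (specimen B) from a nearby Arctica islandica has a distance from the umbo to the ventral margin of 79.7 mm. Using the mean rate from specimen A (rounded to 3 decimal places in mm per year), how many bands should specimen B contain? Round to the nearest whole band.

Specimen A: adjusted count: 257 − 6 + 9 = 260 bands.
Specimen A: with 2 bands per year, 260 / 2 = 130 years.
A: Extension rate ≈ 68.0 / 130 = 0.523 mm/year.
Specimen B: 79.7 mm / 0.523 mm per year = 152.39 years; at 2 bands per year that is 152.39 × 2 ≈ 305 bands.

305 bands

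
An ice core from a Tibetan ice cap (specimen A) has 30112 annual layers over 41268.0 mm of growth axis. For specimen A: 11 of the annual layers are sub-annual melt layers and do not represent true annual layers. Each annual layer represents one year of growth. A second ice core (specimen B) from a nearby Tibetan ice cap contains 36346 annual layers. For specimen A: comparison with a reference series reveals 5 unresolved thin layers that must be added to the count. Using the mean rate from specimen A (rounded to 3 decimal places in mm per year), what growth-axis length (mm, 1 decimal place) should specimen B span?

Specimen A: correcting the raw count gives 30112 − 11 + 5 = 30106 true annual layers.
A: Mean rate = 41268.0 mm / 30106 years ≈ 1.371 mm per year.
B's length ≈ 1.371 × 36346 = 49830.4 mm.

49830.4 mm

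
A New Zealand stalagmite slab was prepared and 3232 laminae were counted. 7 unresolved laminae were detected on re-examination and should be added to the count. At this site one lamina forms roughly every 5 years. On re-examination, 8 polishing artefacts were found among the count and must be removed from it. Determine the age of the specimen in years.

Adjusted count: 3232 − 8 + 7 = 3231 laminae.
At 5 years per lamina, 3231 × 5 = 16155 years.

16155 years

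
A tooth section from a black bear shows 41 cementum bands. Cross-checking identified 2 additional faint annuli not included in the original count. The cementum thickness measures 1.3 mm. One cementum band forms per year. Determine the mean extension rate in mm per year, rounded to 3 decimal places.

0.030 mm per year

Adjusted count: 41 + 2 = 43 cementum bands.
Extension rate ≈ 1.3 / 43 = 0.030 mm per year.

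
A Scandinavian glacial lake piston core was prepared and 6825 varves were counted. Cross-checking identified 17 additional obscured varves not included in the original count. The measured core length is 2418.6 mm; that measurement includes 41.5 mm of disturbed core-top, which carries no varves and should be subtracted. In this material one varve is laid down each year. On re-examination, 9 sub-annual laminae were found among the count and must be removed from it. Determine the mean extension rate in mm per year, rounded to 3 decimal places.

Adjusted count: 6825 − 9 + 17 = 6833 varves.
The growth record spans 2418.6 − 41.5 = 2377.1 mm.
Mean rate = 2377.1 mm / 6833 years ≈ 0.348 mm per year.

0.348 mm per year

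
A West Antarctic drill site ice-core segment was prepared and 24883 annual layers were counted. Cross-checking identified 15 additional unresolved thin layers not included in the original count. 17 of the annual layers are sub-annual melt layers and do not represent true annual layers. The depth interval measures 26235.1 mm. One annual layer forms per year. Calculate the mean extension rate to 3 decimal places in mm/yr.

1.054 mm/yr

Correcting the raw count gives 24883 − 17 + 15 = 24881 true annual layers.
Mean rate = 26235.1 mm / 24881 years ≈ 1.054 mm/yr.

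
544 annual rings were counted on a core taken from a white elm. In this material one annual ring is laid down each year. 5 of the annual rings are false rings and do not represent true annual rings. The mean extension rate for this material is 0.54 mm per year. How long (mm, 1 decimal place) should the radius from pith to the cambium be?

291.1 mm

True annual ring count = 544 − 5 = 539.
539 years at 0.54 mm/year gives 0.54 × 539 = 291.1 mm.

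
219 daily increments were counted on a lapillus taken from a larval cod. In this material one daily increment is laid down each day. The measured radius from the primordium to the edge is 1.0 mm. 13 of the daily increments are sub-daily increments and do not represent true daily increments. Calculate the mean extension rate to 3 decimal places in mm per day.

Correcting the raw count gives 219 − 13 = 206 true daily increments.
Mean rate = 1.0 mm / 206 days ≈ 0.005 mm per day.

0.005 mm per day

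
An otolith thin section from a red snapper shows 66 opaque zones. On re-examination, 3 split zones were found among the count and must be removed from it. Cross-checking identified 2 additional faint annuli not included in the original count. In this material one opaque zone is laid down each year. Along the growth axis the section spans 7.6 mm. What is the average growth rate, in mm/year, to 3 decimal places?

0.117 mm/year

After corrections the count is 66 − 3 + 2 = 65 opaque zones.
Extension rate ≈ 7.6 / 65 = 0.117 mm/year.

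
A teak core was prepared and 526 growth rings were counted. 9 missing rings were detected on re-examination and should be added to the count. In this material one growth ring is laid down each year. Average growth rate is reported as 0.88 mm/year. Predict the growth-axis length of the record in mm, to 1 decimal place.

Adjusted count: 526 + 9 = 535 growth rings.
Predicted length = 0.88 mm/year × 535 years = 470.8 mm.

470.8 mm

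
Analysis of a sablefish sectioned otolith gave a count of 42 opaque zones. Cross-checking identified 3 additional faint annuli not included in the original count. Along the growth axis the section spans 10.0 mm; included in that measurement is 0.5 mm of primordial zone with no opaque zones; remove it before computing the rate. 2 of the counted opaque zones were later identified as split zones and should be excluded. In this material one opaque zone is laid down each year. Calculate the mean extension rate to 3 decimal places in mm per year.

True opaque zone count = 42 − 2 + 3 = 43.
The growth record spans 10.0 − 0.5 = 9.5 mm.
Extension rate ≈ 9.5 / 43 = 0.221 mm per year.

0.221 mm per year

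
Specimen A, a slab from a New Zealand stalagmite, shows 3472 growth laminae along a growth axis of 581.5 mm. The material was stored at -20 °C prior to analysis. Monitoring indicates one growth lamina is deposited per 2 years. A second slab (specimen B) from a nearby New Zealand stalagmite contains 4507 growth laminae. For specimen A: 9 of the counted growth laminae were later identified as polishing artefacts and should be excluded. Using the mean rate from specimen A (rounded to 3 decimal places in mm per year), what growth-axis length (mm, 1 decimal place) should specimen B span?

Specimen A: correcting the raw count gives 3472 − 9 = 3463 true growth laminae.
Specimen A: 3463 growth laminae at 2 years each span 3463 × 2 = 6926 years.
A: 581.5 mm over 6926 years gives 581.5 / 6926 ≈ 0.084 mm/yr.
Specimen B: at 2 years per growth lamina, 4507 × 2 = 9014 years. B's length ≈ 0.084 × 9014 = 757.2 mm.

757.2 mm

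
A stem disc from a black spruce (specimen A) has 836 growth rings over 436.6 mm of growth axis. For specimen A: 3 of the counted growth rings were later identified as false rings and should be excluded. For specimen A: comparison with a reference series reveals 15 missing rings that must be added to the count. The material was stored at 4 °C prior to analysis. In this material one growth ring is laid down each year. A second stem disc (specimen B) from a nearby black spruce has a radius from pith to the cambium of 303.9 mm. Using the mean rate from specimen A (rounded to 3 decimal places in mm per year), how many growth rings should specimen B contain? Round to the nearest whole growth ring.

Specimen A: after corrections the count is 836 − 3 + 15 = 848 growth rings.
A: Extension rate ≈ 436.6 / 848 = 0.515 mm/year.
B spans 303.9 / 0.515 = 590.10 years ≈ 590 growth rings.

590 growth rings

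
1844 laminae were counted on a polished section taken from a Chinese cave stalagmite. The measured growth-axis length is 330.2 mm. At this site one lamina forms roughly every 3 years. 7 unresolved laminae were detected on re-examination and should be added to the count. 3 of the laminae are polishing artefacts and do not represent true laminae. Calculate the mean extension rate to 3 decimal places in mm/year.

True lamina count = 1844 − 3 + 7 = 1848.
At 3 years per lamina, 1848 × 3 = 5544 years.
Extension rate ≈ 330.2 / 5544 = 0.060 mm/year.

0.060 mm/year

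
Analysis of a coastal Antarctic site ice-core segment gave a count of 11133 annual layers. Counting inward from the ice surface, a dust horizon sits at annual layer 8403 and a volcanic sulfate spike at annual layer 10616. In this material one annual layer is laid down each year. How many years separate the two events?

2213 yr

The two markers are separated by 10616 − 8403 = 2213 annual layers.
That is 2213 years at one annual layer per year.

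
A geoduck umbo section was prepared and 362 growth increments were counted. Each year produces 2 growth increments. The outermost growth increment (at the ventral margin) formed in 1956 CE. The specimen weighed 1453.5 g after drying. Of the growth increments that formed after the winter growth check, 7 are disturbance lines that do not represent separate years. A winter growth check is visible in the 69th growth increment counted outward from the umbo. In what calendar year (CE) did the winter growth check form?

Between growth increment 69 and the ventral margin there are 362 − 69 = 293 growth increments.
Excluding 7 false growth increments: 293 − 7 = 286.
286 growth increments at 2 per year is 286 / 2 = 143 years.
The growth increment at the ventral margin is 1956 CE, so the winter growth check dates to 1956 − 143 = 1813 CE.

1813 CE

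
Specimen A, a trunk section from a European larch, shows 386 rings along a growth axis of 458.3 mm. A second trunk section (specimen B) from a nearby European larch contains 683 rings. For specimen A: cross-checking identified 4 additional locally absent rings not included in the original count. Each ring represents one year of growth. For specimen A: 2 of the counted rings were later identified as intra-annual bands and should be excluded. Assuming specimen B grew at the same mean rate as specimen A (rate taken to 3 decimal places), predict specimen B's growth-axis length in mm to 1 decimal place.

Specimen A: after corrections the count is 386 − 2 + 4 = 388 rings.
A: Mean rate = 458.3 mm / 388 years ≈ 1.181 mm/year.
B's length ≈ 1.181 × 683 = 806.6 mm.

806.6 mm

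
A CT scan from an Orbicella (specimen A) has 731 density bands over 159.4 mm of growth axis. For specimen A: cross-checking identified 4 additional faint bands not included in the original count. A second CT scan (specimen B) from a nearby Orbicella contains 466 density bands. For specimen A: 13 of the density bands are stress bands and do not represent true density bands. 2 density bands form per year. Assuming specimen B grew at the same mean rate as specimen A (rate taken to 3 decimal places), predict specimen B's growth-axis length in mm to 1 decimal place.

Specimen A: after corrections the count is 731 − 13 + 4 = 722 density bands.
Specimen A: with 2 density bands per year, 722 / 2 = 361 years.
A: Mean rate = 159.4 mm / 361 years ≈ 0.442 mm/yr.
Specimen B: with 2 density bands per year, 466 / 2 = 233 years. Length of B = 0.442 × 233 = 103.0 mm.

103.0 mm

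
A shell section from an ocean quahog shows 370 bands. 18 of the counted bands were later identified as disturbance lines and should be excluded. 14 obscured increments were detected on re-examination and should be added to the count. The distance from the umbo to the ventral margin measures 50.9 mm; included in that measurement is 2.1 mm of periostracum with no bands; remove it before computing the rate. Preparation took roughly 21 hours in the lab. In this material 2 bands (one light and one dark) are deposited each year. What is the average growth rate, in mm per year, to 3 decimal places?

0.267 mm per year

Adjusted count: 370 − 18 + 14 = 366 bands.
366 bands at 2 per year is 366 / 2 = 183 years.
The growth record spans 50.9 − 2.1 = 48.8 mm.
Mean rate = 48.8 mm / 183 years ≈ 0.267 mm per year.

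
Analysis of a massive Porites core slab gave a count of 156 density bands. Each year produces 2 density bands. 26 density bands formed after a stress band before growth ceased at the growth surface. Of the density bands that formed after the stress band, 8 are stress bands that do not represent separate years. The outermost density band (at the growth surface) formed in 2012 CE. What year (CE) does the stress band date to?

26 density bands post-date the stress band.
26 − 8 false = 18 true density bands after the stress band.
With 2 density bands per year, 18 / 2 = 9 years.
The density band at the growth surface is 2012 CE, so the stress band dates to 2012 − 9 = 2003 CE.

2003 CE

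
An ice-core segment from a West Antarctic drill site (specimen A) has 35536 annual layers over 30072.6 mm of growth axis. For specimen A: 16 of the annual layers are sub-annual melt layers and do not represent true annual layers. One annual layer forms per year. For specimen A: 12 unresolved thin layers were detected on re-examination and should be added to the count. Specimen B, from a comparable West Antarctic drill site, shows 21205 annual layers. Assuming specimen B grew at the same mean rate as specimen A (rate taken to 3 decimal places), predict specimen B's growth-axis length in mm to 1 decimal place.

Specimen A: correcting the raw count gives 35536 − 16 + 12 = 35532 true annual layers.
A: Extension rate ≈ 30072.6 / 35532 = 0.846 mm/year.
For B, 0.846 mm/year × 21205 years = 17939.4 mm.

17939.4 mm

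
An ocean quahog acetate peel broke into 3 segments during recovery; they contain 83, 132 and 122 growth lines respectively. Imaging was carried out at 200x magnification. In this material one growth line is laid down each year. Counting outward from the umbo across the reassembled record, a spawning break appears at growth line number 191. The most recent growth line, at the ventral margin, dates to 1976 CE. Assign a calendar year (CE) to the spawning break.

1830 CE

Total growth lines = 83 + 132 + 122 = 337.
337 − 191 = 146 growth lines lie beyond the spawning break toward the ventral margin.
Counting back 146 years from 1976 CE places the spawning break in 1976 − 146 = 1830 CE.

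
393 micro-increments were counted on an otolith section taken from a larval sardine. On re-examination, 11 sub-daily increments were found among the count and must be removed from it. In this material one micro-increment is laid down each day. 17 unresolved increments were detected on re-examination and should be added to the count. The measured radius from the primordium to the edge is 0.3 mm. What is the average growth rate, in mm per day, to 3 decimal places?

0.001 mm per day

True micro-increment count = 393 − 11 + 17 = 399.
Mean rate = 0.3 mm / 399 days ≈ 0.001 mm per day.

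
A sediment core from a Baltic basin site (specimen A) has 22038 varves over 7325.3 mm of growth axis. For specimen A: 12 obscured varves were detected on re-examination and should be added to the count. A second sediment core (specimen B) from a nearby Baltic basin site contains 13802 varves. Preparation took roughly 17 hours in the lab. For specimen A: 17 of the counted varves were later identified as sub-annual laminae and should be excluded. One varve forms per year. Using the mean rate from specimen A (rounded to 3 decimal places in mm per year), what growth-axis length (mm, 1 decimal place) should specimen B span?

Specimen A: after corrections the count is 22038 − 17 + 12 = 22033 varves.
A: 7325.3 mm over 22033 years gives 7325.3 / 22033 ≈ 0.332 mm per year.
Length of B = 0.332 × 13802 = 4582.3 mm.

4582.3 mm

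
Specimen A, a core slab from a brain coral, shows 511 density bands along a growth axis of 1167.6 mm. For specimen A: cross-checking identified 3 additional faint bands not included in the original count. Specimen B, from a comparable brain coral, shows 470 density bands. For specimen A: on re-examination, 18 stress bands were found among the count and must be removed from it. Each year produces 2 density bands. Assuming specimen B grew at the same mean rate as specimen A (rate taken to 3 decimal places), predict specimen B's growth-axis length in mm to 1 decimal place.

1106.4 mm

Specimen A: after corrections the count is 511 − 18 + 3 = 496 density bands.
Specimen A: with 2 density bands per year, 496 / 2 = 248 years.
A: Extension rate ≈ 1167.6 / 248 = 4.708 mm/year.
Specimen B: 470 density bands at 2 per year is 470 / 2 = 235 years. Length of B = 4.708 × 235 = 1106.4 mm.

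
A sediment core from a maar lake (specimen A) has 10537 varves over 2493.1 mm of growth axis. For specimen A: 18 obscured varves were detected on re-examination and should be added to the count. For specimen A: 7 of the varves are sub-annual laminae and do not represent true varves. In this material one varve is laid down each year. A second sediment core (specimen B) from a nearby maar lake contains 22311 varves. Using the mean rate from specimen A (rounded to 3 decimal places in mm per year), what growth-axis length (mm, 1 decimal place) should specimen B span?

5265.4 mm

Specimen A: correcting the raw count gives 10537 − 7 + 18 = 10548 true varves.
A: Extension rate ≈ 2493.1 / 10548 = 0.236 mm/year.
B's length ≈ 0.236 × 22311 = 5265.4 mm.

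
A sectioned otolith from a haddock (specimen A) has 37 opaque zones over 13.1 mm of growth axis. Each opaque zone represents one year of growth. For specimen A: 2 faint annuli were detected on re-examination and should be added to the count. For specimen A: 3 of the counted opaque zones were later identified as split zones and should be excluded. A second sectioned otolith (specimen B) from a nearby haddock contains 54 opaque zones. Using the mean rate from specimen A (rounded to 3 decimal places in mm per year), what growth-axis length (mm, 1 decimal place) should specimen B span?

19.7 mm

Specimen A: correcting the raw count gives 37 − 3 + 2 = 36 true opaque zones.
A: Extension rate ≈ 13.1 / 36 = 0.364 mm per year.
For B, 0.364 mm/year × 54 years = 19.7 mm.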